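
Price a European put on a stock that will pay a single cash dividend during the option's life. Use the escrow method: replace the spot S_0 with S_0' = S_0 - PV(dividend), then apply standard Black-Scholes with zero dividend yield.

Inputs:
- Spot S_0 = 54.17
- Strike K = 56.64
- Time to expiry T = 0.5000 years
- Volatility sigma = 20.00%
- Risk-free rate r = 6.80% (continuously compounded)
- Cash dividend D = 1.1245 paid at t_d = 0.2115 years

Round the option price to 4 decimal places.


Answer: Price = 3.9550

Derivation:
PV(D) = D * exp(-r * t_d) = 1.1245 * 0.98572093 = 1.10844318
S_0' = S_0 - PV(D) = 54.1700 - 1.10844318 = 53.06155682
d1 = (ln(S_0'/K) + (r + sigma^2/2)*T) / (sigma*sqrt(T)) = -0.15035042
d2 = d1 - sigma*sqrt(T) = -0.29177178
exp(-rT) = 0.96657150
N(-d1) = 0.55975592; N(-d2) = 0.61476944
P = K * exp(-rT) * N(-d2) - S_0' * N(-d1) = 56.6400 * 0.96657150 * 0.61476944 - 53.06155682 * 0.55975592 = 3.9550


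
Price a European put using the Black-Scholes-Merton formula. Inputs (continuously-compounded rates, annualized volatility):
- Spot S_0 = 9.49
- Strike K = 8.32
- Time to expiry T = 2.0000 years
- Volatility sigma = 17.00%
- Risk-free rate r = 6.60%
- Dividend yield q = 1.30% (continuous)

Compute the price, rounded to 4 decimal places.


Answer: Price = 0.1674

Derivation:
d1 = (ln(S/K) + (r - q + 0.5*sigma^2) * T) / (sigma * sqrt(T)) = 1.10839553
d2 = d1 - sigma * sqrt(T) = 0.86797922
exp(-rT) = 0.87634100; exp(-qT) = 0.97433509
P = K * exp(-rT) * N(-d2) - S_0 * exp(-qT) * N(-d1)
N(-d1) = 0.13384552; N(-d2) = 0.19270285
P = 8.3200 * 0.87634100 * 0.19270285 - 9.4900 * 0.97433509 * 0.13384552 = 0.1674


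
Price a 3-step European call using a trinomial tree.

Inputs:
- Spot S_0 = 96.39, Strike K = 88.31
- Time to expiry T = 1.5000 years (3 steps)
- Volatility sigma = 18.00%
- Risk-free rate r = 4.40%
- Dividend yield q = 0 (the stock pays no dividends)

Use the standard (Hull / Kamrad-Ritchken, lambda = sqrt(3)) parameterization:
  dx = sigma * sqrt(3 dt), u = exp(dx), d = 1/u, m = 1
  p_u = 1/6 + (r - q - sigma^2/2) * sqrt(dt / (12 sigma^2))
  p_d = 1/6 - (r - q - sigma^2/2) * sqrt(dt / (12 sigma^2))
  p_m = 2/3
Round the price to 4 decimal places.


Answer: Price = V(0,0) = 16.6461

Derivation:
dt = T/N = 0.500000; dx = sigma*sqrt(3*dt) = 0.220454
u = exp(dx) = 1.246643; d = 1/u = 0.802154
p_u = 0.198193, p_m = 0.666667, p_d = 0.135141
Discount per step: exp(-r*dt) = 0.978240
Stock lattice S(k, j) with j the centered position index:
  k=0: S(0,+0) = 96.3900
  k=1: S(1,-1) = 77.3197; S(1,+0) = 96.3900; S(1,+1) = 120.1639
  k=2: S(2,-2) = 62.0223; S(2,-1) = 77.3197; S(2,+0) = 96.3900; S(2,+1) = 120.1639; S(2,+2) = 149.8014
  k=3: S(3,-3) = 49.7515; S(3,-2) = 62.0223; S(3,-1) = 77.3197; S(3,+0) = 96.3900; S(3,+1) = 120.1639; S(3,+2) = 149.8014; S(3,+3) = 186.7489
Terminal payoffs V(N, j) = max(S_T - K, 0):
  V(3,-3) = 0.000000; V(3,-2) = 0.000000; V(3,-1) = 0.000000; V(3,+0) = 8.080000; V(3,+1) = 31.853887; V(3,+2) = 61.491430; V(3,+3) = 98.438855
Backward induction: V(k, j) = exp(-r*dt) * [p_u * V(k+1, j+1) + p_m * V(k+1, j) + p_d * V(k+1, j-1)]
  V(2,-2) = exp(-r*dt) * [p_u*0.000000 + p_m*0.000000 + p_d*0.000000] = 0.000000
  V(2,-1) = exp(-r*dt) * [p_u*8.080000 + p_m*0.000000 + p_d*0.000000] = 1.566549
  V(2,+0) = exp(-r*dt) * [p_u*31.853887 + p_m*8.080000 + p_d*0.000000] = 11.445282
  V(2,+1) = exp(-r*dt) * [p_u*61.491430 + p_m*31.853887 + p_d*8.080000] = 33.763965
  V(2,+2) = exp(-r*dt) * [p_u*98.438855 + p_m*61.491430 + p_d*31.853887] = 63.398664
  V(1,-1) = exp(-r*dt) * [p_u*11.445282 + p_m*1.566549 + p_d*0.000000] = 3.240651
  V(1,+0) = exp(-r*dt) * [p_u*33.763965 + p_m*11.445282 + p_d*1.566549] = 14.217409
  V(1,+1) = exp(-r*dt) * [p_u*63.398664 + p_m*33.763965 + p_d*11.445282] = 35.824307
  V(0,+0) = exp(-r*dt) * [p_u*35.824307 + p_m*14.217409 + p_d*3.240651] = 16.646055


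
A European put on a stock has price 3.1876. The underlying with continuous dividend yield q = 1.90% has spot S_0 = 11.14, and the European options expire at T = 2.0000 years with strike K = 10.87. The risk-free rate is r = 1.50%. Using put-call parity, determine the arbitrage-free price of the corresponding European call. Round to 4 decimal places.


Answer: Call price = 3.3635

Derivation:
Put-call parity: C - P = S_0 * exp(-qT) - K * exp(-rT).
S_0 * exp(-qT) = 11.1400 * 0.96271294 = 10.72462216
K * exp(-rT) = 10.8700 * 0.97044553 = 10.54874295
C = P + S*exp(-qT) - K*exp(-rT)
C = 3.1876 + 10.72462216 - 10.54874295 = 3.3635


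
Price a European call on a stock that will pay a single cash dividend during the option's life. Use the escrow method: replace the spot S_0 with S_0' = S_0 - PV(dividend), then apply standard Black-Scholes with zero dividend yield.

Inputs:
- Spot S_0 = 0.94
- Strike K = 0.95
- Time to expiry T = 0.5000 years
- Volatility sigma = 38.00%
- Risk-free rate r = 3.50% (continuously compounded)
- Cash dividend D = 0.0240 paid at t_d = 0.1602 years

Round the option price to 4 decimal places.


Answer: Price = 0.0904

Derivation:
PV(D) = D * exp(-r * t_d) = 0.0240 * 0.99440869 = 0.02386581
S_0' = S_0 - PV(D) = 0.9400 - 0.02386581 = 0.91613419
d1 = (ln(S_0'/K) + (r + sigma^2/2)*T) / (sigma*sqrt(T)) = 0.06438716
d2 = d1 - sigma*sqrt(T) = -0.20431342
exp(-rT) = 0.98265224
N(d1) = 0.52566902; N(d2) = 0.41905429
C = S_0' * N(d1) - K * exp(-rT) * N(d2) = 0.91613419 * 0.52566902 - 0.9500 * 0.98265224 * 0.41905429 = 0.0904


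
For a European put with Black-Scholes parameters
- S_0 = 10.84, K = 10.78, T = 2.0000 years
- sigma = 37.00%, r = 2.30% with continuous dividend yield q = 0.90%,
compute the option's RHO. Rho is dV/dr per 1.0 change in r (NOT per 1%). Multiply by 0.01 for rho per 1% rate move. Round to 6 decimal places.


d1 = 0.3257477170; d2 = -0.1975113011
phi(d1) = 0.3783277783; exp(-qT) = 0.9821610324; exp(-rT) = 0.9550419622
N(-d2) = 0.5782862807
Rho = -K*T*exp(-rT)*N(-d2) = -10.7800 * 2.0000 * 0.9550419622 * 0.5782862807 = -11.907322

Answer: Rho = -11.907322


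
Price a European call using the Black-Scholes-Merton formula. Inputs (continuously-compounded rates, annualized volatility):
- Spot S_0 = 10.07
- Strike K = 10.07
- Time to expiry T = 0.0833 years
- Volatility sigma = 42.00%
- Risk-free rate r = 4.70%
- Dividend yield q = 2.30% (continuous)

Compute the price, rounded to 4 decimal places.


Answer: Price = 0.4954

Derivation:
d1 = (ln(S/K) + (r - q + 0.5*sigma^2) * T) / (sigma * sqrt(T)) = 0.07710208
d2 = d1 - sigma * sqrt(T) = -0.04411723
exp(-rT) = 0.99609255; exp(-qT) = 0.99808593
C = S_0 * exp(-qT) * N(d1) - K * exp(-rT) * N(d2)
N(d1) = 0.53072883; N(d2) = 0.48240548
C = 10.0700 * 0.99808593 * 0.53072883 - 10.0700 * 0.99609255 * 0.48240548 = 0.4954


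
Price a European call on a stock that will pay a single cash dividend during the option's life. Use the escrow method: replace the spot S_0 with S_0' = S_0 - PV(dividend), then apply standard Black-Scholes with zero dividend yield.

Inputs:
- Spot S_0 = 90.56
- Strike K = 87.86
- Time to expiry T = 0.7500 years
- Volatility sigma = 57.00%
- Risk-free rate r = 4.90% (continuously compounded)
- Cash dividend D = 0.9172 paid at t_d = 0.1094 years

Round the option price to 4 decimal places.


Answer: Price = 19.5830

Derivation:
PV(D) = D * exp(-r * t_d) = 0.9172 * 0.99465374 = 0.91229641
S_0' = S_0 - PV(D) = 90.5600 - 0.91229641 = 89.64770359
d1 = (ln(S_0'/K) + (r + sigma^2/2)*T) / (sigma*sqrt(T)) = 0.36207042
d2 = d1 - sigma*sqrt(T) = -0.13156406
exp(-rT) = 0.96391708
N(d1) = 0.64135030; N(d2) = 0.44766456
C = S_0' * N(d1) - K * exp(-rT) * N(d2) = 89.64770359 * 0.64135030 - 87.8600 * 0.96391708 * 0.44766456 = 19.5830


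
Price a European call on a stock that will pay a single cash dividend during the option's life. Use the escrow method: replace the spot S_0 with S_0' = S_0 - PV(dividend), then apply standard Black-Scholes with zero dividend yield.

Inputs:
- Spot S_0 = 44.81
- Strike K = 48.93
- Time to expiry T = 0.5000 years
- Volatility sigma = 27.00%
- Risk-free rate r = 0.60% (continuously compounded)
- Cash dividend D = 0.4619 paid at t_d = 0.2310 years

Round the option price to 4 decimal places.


PV(D) = D * exp(-r * t_d) = 0.4619 * 0.99861496 = 0.46126025
S_0' = S_0 - PV(D) = 44.8100 - 0.46126025 = 44.34873975
d1 = (ln(S_0'/K) + (r + sigma^2/2)*T) / (sigma*sqrt(T)) = -0.40373918
d2 = d1 - sigma*sqrt(T) = -0.59465801
exp(-rT) = 0.99700450
N(d1) = 0.34320226; N(d2) = 0.27603605
C = S_0' * N(d1) - K * exp(-rT) * N(d2) = 44.34873975 * 0.34320226 - 48.9300 * 0.99700450 * 0.27603605 = 1.7546

Answer: Price = 1.7546


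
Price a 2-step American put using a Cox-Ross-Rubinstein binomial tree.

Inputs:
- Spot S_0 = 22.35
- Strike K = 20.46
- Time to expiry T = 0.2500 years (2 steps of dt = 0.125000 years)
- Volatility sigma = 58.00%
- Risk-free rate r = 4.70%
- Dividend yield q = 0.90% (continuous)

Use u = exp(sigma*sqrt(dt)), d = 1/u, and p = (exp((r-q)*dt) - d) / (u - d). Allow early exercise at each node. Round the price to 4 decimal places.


dt = T/N = 0.125000
u = exp(sigma*sqrt(dt)) = 1.227600; d = 1/u = 0.814598
p = (exp((r-q)*dt) - d) / (u - d) = 0.460442
Discount per step: exp(-r*dt) = 0.994142
Stock lattice S(k, i) with i counting down-moves:
  k=0: S(0,0) = 22.3500
  k=1: S(1,0) = 27.4369; S(1,1) = 18.2063
  k=2: S(2,0) = 33.6815; S(2,1) = 22.3500; S(2,2) = 14.8308
Terminal payoffs V(N, i) = max(K - S_T, 0):
  V(2,0) = 0.000000; V(2,1) = 0.000000; V(2,2) = 5.629225
Backward induction: V(k, i) = exp(-r*dt) * [p * V(k+1, i) + (1-p) * V(k+1, i+1)]; then take max(V_cont, immediate exercise) for American.
  V(1,0) = exp(-r*dt) * [p*0.000000 + (1-p)*0.000000] = 0.000000; exercise = 0.000000; V(1,0) = max -> 0.000000
  V(1,1) = exp(-r*dt) * [p*0.000000 + (1-p)*5.629225] = 3.019501; exercise = 2.253742; V(1,1) = max -> 3.019501
  V(0,0) = exp(-r*dt) * [p*0.000000 + (1-p)*3.019501] = 1.619652; exercise = 0.000000; V(0,0) = max -> 1.619652

Answer: Price = V(0,0) = 1.6197


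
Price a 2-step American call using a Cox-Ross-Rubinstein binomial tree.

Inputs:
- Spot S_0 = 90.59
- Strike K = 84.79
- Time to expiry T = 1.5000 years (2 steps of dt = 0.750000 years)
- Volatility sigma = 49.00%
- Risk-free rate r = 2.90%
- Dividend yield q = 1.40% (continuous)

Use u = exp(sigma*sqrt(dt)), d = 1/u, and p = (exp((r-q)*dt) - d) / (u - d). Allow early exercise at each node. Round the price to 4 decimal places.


Answer: Price = V(0,0) = 22.9470

Derivation:
dt = T/N = 0.750000
u = exp(sigma*sqrt(dt)) = 1.528600; d = 1/u = 0.654193
p = (exp((r-q)*dt) - d) / (u - d) = 0.408414
Discount per step: exp(-r*dt) = 0.978485
Stock lattice S(k, i) with i counting down-moves:
  k=0: S(0,0) = 90.5900
  k=1: S(1,0) = 138.4759; S(1,1) = 59.2634
  k=2: S(2,0) = 211.6743; S(2,1) = 90.5900; S(2,2) = 38.7697
Terminal payoffs V(N, i) = max(S_T - K, 0):
  V(2,0) = 126.884290; V(2,1) = 5.800000; V(2,2) = 0.000000
Backward induction: V(k, i) = exp(-r*dt) * [p * V(k+1, i) + (1-p) * V(k+1, i+1)]; then take max(V_cont, immediate exercise) for American.
  V(1,0) = exp(-r*dt) * [p*126.884290 + (1-p)*5.800000] = 54.063778; exercise = 53.685897; V(1,0) = max -> 54.063778
  V(1,1) = exp(-r*dt) * [p*5.800000 + (1-p)*0.000000] = 2.317837; exercise = 0.000000; V(1,1) = max -> 2.317837
  V(0,0) = exp(-r*dt) * [p*54.063778 + (1-p)*2.317837] = 22.947050; exercise = 5.800000; V(0,0) = max -> 22.947050


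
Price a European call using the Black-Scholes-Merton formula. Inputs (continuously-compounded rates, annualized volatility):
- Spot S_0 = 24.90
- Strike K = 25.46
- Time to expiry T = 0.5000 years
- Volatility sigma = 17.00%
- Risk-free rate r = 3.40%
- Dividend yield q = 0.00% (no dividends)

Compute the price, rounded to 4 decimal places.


d1 = (ln(S/K) + (r - q + 0.5*sigma^2) * T) / (sigma * sqrt(T)) = 0.01650645
d2 = d1 - sigma * sqrt(T) = -0.10370170
exp(-rT) = 0.98314368; exp(-qT) = 1.00000000
C = S_0 * exp(-qT) * N(d1) - K * exp(-rT) * N(d2)
N(d1) = 0.50658482; N(d2) = 0.45870304
C = 24.9000 * 1.00000000 * 0.50658482 - 25.4600 * 0.98314368 * 0.45870304 = 1.1322

Answer: Price = 1.1322


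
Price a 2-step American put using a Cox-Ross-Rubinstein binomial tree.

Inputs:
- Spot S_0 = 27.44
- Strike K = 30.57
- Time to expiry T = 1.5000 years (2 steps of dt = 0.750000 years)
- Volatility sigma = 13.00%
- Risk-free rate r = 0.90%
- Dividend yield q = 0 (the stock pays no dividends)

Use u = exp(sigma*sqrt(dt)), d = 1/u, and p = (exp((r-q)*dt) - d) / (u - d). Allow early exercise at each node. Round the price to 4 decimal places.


dt = T/N = 0.750000
u = exp(sigma*sqrt(dt)) = 1.119165; d = 1/u = 0.893523
p = (exp((r-q)*dt) - d) / (u - d) = 0.501900
Discount per step: exp(-r*dt) = 0.993273
Stock lattice S(k, i) with i counting down-moves:
  k=0: S(0,0) = 27.4400
  k=1: S(1,0) = 30.7099; S(1,1) = 24.5183
  k=2: S(2,0) = 34.3695; S(2,1) = 27.4400; S(2,2) = 21.9076
Terminal payoffs V(N, i) = max(K - S_T, 0):
  V(2,0) = 0.000000; V(2,1) = 3.130000; V(2,2) = 8.662365
Backward induction: V(k, i) = exp(-r*dt) * [p * V(k+1, i) + (1-p) * V(k+1, i+1)]; then take max(V_cont, immediate exercise) for American.
  V(1,0) = exp(-r*dt) * [p*0.000000 + (1-p)*3.130000] = 1.548566; exercise = 0.000000; V(1,0) = max -> 1.548566
  V(1,1) = exp(-r*dt) * [p*3.130000 + (1-p)*8.662365] = 5.846079; exercise = 6.051731; V(1,1) = max -> 6.051731
  V(0,0) = exp(-r*dt) * [p*1.548566 + (1-p)*6.051731] = 3.766087; exercise = 3.130000; V(0,0) = max -> 3.766087

Answer: Price = V(0,0) = 3.7661


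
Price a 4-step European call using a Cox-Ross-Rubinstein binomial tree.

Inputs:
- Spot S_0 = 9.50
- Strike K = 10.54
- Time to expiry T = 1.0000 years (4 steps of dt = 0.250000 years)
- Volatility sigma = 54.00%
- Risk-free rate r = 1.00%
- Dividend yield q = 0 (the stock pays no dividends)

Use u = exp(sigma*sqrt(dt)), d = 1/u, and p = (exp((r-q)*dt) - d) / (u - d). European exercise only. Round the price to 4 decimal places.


Answer: Price = V(0,0) = 1.7071

Derivation:
dt = T/N = 0.250000
u = exp(sigma*sqrt(dt)) = 1.309964; d = 1/u = 0.763379
p = (exp((r-q)*dt) - d) / (u - d) = 0.437487
Discount per step: exp(-r*dt) = 0.997503
Stock lattice S(k, i) with i counting down-moves:
  k=0: S(0,0) = 9.5000
  k=1: S(1,0) = 12.4447; S(1,1) = 7.2521
  k=2: S(2,0) = 16.3021; S(2,1) = 9.5000; S(2,2) = 5.5361
  k=3: S(3,0) = 21.3551; S(3,1) = 12.4447; S(3,2) = 7.2521; S(3,3) = 4.2262
  k=4: S(4,0) = 27.9745; S(4,1) = 16.3021; S(4,2) = 9.5000; S(4,3) = 5.5361; S(4,4) = 3.2262
Terminal payoffs V(N, i) = max(S_T - K, 0):
  V(4,0) = 17.434456; V(4,1) = 5.762065; V(4,2) = 0.000000; V(4,3) = 0.000000; V(4,4) = 0.000000
Backward induction: V(k, i) = exp(-r*dt) * [p * V(k+1, i) + (1-p) * V(k+1, i+1)].
  V(3,0) = exp(-r*dt) * [p*17.434456 + (1-p)*5.762065] = 10.841443
  V(3,1) = exp(-r*dt) * [p*5.762065 + (1-p)*0.000000] = 2.514533
  V(3,2) = exp(-r*dt) * [p*0.000000 + (1-p)*0.000000] = 0.000000
  V(3,3) = exp(-r*dt) * [p*0.000000 + (1-p)*0.000000] = 0.000000
  V(2,0) = exp(-r*dt) * [p*10.841443 + (1-p)*2.514533] = 6.142070
  V(2,1) = exp(-r*dt) * [p*2.514533 + (1-p)*0.000000] = 1.097328
  V(2,2) = exp(-r*dt) * [p*0.000000 + (1-p)*0.000000] = 0.000000
  V(1,0) = exp(-r*dt) * [p*6.142070 + (1-p)*1.097328] = 3.296085
  V(1,1) = exp(-r*dt) * [p*1.097328 + (1-p)*0.000000] = 0.478868
  V(0,0) = exp(-r*dt) * [p*3.296085 + (1-p)*0.478868] = 1.707090


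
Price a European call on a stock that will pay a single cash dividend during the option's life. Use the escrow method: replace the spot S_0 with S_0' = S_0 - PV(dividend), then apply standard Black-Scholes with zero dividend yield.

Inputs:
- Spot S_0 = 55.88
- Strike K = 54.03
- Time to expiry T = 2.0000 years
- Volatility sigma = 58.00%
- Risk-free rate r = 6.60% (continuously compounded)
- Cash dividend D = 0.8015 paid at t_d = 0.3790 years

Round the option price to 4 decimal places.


Answer: Price = 20.4401

Derivation:
PV(D) = D * exp(-r * t_d) = 0.8015 * 0.97529626 = 0.78169995
S_0' = S_0 - PV(D) = 55.8800 - 0.78169995 = 55.09830005
d1 = (ln(S_0'/K) + (r + sigma^2/2)*T) / (sigma*sqrt(T)) = 0.59491992
d2 = d1 - sigma*sqrt(T) = -0.22532395
exp(-rT) = 0.87634100
N(d1) = 0.72405150; N(d2) = 0.41086364
C = S_0' * N(d1) - K * exp(-rT) * N(d2) = 55.09830005 * 0.72405150 - 54.0300 * 0.87634100 * 0.41086364 = 20.4401


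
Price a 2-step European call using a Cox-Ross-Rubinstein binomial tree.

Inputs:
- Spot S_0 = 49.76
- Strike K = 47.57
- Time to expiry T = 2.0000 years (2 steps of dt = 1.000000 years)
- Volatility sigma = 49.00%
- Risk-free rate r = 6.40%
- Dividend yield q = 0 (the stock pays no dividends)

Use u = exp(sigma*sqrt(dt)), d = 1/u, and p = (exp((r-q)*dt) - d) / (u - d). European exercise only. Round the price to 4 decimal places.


dt = T/N = 1.000000
u = exp(sigma*sqrt(dt)) = 1.632316; d = 1/u = 0.612626
p = (exp((r-q)*dt) - d) / (u - d) = 0.444710
Discount per step: exp(-r*dt) = 0.938005
Stock lattice S(k, i) with i counting down-moves:
  k=0: S(0,0) = 49.7600
  k=1: S(1,0) = 81.2241; S(1,1) = 30.4843
  k=2: S(2,0) = 132.5833; S(2,1) = 49.7600; S(2,2) = 18.6755
Terminal payoffs V(N, i) = max(S_T - K, 0):
  V(2,0) = 85.013343; V(2,1) = 2.190000; V(2,2) = 0.000000
Backward induction: V(k, i) = exp(-r*dt) * [p * V(k+1, i) + (1-p) * V(k+1, i+1)].
  V(1,0) = exp(-r*dt) * [p*85.013343 + (1-p)*2.190000] = 36.603157
  V(1,1) = exp(-r*dt) * [p*2.190000 + (1-p)*0.000000] = 0.913537
  V(0,0) = exp(-r*dt) * [p*36.603157 + (1-p)*0.913537] = 15.744469

Answer: Price = V(0,0) = 15.7445


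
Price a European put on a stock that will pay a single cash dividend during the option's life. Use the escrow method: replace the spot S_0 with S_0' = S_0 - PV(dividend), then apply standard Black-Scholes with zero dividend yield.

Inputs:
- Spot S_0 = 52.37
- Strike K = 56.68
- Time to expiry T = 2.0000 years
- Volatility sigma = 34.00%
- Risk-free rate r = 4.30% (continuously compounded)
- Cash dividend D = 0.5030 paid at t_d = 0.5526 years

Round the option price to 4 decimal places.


PV(D) = D * exp(-r * t_d) = 0.5030 * 0.97651829 = 0.49118870
S_0' = S_0 - PV(D) = 52.3700 - 0.49118870 = 51.87881130
d1 = (ln(S_0'/K) + (r + sigma^2/2)*T) / (sigma*sqrt(T)) = 0.23519418
d2 = d1 - sigma*sqrt(T) = -0.24563843
exp(-rT) = 0.91759423
N(-d1) = 0.40702901; N(-d2) = 0.59701893
P = K * exp(-rT) * N(-d2) - S_0' * N(-d1) = 56.6800 * 0.91759423 * 0.59701893 - 51.87881130 * 0.40702901 = 9.9343

Answer: Price = 9.9343


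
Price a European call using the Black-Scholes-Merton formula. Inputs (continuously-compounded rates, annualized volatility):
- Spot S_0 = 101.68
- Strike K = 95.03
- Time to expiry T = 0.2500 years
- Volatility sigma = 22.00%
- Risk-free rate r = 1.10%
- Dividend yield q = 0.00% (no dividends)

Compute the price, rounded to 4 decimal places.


Answer: Price = 8.6156

Derivation:
d1 = (ln(S/K) + (r - q + 0.5*sigma^2) * T) / (sigma * sqrt(T)) = 0.69489087
d2 = d1 - sigma * sqrt(T) = 0.58489087
exp(-rT) = 0.99725378; exp(-qT) = 1.00000000
C = S_0 * exp(-qT) * N(d1) - K * exp(-rT) * N(d2)
N(d1) = 0.75643815; N(d2) = 0.72068945
C = 101.6800 * 1.00000000 * 0.75643815 - 95.0300 * 0.99725378 * 0.72068945 = 8.6156


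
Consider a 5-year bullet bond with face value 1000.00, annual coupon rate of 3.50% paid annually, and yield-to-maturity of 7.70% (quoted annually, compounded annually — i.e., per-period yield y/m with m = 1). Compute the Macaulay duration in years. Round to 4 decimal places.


Coupon per period c = face * coupon_rate / m = 35.000000
Periods per year m = 1; per-period yield y/m = 0.077000
Number of cashflows N = 5
Cashflows (t years, CF_t, discount factor 1/(1+y/m)^(m*t), PV):
  t = 1.0000: CF_t = 35.000000, DF = 0.928505, PV = 32.497679
  t = 2.0000: CF_t = 35.000000, DF = 0.862122, PV = 30.174261
  t = 3.0000: CF_t = 35.000000, DF = 0.800484, PV = 28.016955
  t = 4.0000: CF_t = 35.000000, DF = 0.743254, PV = 26.013886
  t = 5.0000: CF_t = 1035.000000, DF = 0.690115, PV = 714.269052
Price P = sum_t PV_t = 830.971832
Macaulay numerator sum_t t * PV_t:
  t * PV_t at t = 1.0000: 32.497679
  t * PV_t at t = 2.0000: 60.348521
  t * PV_t at t = 3.0000: 84.050865
  t * PV_t at t = 4.0000: 104.055544
  t * PV_t at t = 5.0000: 3571.345260
Macaulay duration D = (sum_t t * PV_t) / P = 3852.297869 / 830.971832 = 4.635895

Answer: Macaulay duration = 4.6359 years


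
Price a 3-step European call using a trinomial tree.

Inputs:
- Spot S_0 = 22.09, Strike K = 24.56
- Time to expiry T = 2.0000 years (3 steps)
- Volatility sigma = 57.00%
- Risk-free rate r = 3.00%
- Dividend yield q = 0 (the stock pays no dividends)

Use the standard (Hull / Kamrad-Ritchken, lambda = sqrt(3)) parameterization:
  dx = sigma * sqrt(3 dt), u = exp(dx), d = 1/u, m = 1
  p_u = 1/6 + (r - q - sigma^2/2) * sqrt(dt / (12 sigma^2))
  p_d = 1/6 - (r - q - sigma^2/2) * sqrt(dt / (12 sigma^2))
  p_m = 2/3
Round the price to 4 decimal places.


dt = T/N = 0.666667; dx = sigma*sqrt(3*dt) = 0.806102
u = exp(dx) = 2.239162; d = 1/u = 0.446596
p_u = 0.111897, p_m = 0.666667, p_d = 0.221436
Discount per step: exp(-r*dt) = 0.980199
Stock lattice S(k, j) with j the centered position index:
  k=0: S(0,+0) = 22.0900
  k=1: S(1,-1) = 9.8653; S(1,+0) = 22.0900; S(1,+1) = 49.4631
  k=2: S(2,-2) = 4.4058; S(2,-1) = 9.8653; S(2,+0) = 22.0900; S(2,+1) = 49.4631; S(2,+2) = 110.7559
  k=3: S(3,-3) = 1.9676; S(3,-2) = 4.4058; S(3,-1) = 9.8653; S(3,+0) = 22.0900; S(3,+1) = 49.4631; S(3,+2) = 110.7559; S(3,+3) = 248.0004
Terminal payoffs V(N, j) = max(S_T - K, 0):
  V(3,-3) = 0.000000; V(3,-2) = 0.000000; V(3,-1) = 0.000000; V(3,+0) = 0.000000; V(3,+1) = 24.903091; V(3,+2) = 86.195878; V(3,+3) = 223.440363
Backward induction: V(k, j) = exp(-r*dt) * [p_u * V(k+1, j+1) + p_m * V(k+1, j) + p_d * V(k+1, j-1)]
  V(2,-2) = exp(-r*dt) * [p_u*0.000000 + p_m*0.000000 + p_d*0.000000] = 0.000000
  V(2,-1) = exp(-r*dt) * [p_u*0.000000 + p_m*0.000000 + p_d*0.000000] = 0.000000
  V(2,+0) = exp(-r*dt) * [p_u*24.903091 + p_m*0.000000 + p_d*0.000000] = 2.731401
  V(2,+1) = exp(-r*dt) * [p_u*86.195878 + p_m*24.903091 + p_d*0.000000] = 25.727385
  V(2,+2) = exp(-r*dt) * [p_u*223.440363 + p_m*86.195878 + p_d*24.903091] = 86.238521
  V(1,-1) = exp(-r*dt) * [p_u*2.731401 + p_m*0.000000 + p_d*0.000000] = 0.299583
  V(1,+0) = exp(-r*dt) * [p_u*25.727385 + p_m*2.731401 + p_d*0.000000] = 4.606687
  V(1,+1) = exp(-r*dt) * [p_u*86.238521 + p_m*25.727385 + p_d*2.731401] = 26.863565
  V(0,+0) = exp(-r*dt) * [p_u*26.863565 + p_m*4.606687 + p_d*0.299583] = 6.021766

Answer: Price = V(0,0) = 6.0218


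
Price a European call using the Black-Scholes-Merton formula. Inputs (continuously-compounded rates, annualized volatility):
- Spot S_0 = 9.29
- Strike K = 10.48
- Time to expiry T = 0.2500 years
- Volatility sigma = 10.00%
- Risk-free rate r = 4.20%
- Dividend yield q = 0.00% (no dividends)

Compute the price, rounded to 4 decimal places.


Answer: Price = 0.0024

Derivation:
d1 = (ln(S/K) + (r - q + 0.5*sigma^2) * T) / (sigma * sqrt(T)) = -2.17560252
d2 = d1 - sigma * sqrt(T) = -2.22560252
exp(-rT) = 0.98955493; exp(-qT) = 1.00000000
C = S_0 * exp(-qT) * N(d1) - K * exp(-rT) * N(d2)
N(d1) = 0.01479250; N(d2) = 0.01302041
C = 9.2900 * 1.00000000 * 0.01479250 - 10.4800 * 0.98955493 * 0.01302041 = 0.0024


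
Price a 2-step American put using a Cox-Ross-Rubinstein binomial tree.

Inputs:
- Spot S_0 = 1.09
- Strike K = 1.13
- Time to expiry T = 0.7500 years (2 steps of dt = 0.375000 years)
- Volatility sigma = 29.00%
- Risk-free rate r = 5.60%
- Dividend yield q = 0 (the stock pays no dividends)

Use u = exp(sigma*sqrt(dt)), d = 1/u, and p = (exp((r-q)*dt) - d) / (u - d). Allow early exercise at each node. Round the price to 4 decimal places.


Answer: Price = V(0,0) = 0.1128

Derivation:
dt = T/N = 0.375000
u = exp(sigma*sqrt(dt)) = 1.194333; d = 1/u = 0.837287
p = (exp((r-q)*dt) - d) / (u - d) = 0.515157
Discount per step: exp(-r*dt) = 0.979219
Stock lattice S(k, i) with i counting down-moves:
  k=0: S(0,0) = 1.0900
  k=1: S(1,0) = 1.3018; S(1,1) = 0.9126
  k=2: S(2,0) = 1.5548; S(2,1) = 1.0900; S(2,2) = 0.7641
Terminal payoffs V(N, i) = max(K - S_T, 0):
  V(2,0) = 0.000000; V(2,1) = 0.040000; V(2,2) = 0.365855
Backward induction: V(k, i) = exp(-r*dt) * [p * V(k+1, i) + (1-p) * V(k+1, i+1)]; then take max(V_cont, immediate exercise) for American.
  V(1,0) = exp(-r*dt) * [p*0.000000 + (1-p)*0.040000] = 0.018991; exercise = 0.000000; V(1,0) = max -> 0.018991
  V(1,1) = exp(-r*dt) * [p*0.040000 + (1-p)*0.365855] = 0.193874; exercise = 0.217357; V(1,1) = max -> 0.217357
  V(0,0) = exp(-r*dt) * [p*0.018991 + (1-p)*0.217357] = 0.112774; exercise = 0.040000; V(0,0) = max -> 0.112774


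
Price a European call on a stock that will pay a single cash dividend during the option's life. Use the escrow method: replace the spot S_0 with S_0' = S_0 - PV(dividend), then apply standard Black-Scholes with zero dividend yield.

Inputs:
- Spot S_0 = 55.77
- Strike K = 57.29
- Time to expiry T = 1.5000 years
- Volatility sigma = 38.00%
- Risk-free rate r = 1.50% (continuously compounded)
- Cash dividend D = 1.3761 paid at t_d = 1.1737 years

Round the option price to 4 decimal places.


Answer: Price = 9.3808

Derivation:
PV(D) = D * exp(-r * t_d) = 1.3761 * 0.98254857 = 1.35208509
S_0' = S_0 - PV(D) = 55.7700 - 1.35208509 = 54.41791491
d1 = (ln(S_0'/K) + (r + sigma^2/2)*T) / (sigma*sqrt(T)) = 0.17053461
d2 = d1 - sigma*sqrt(T) = -0.29486844
exp(-rT) = 0.97775124
N(d1) = 0.56770514; N(d2) = 0.38404719
C = S_0' * N(d1) - K * exp(-rT) * N(d2) = 54.41791491 * 0.56770514 - 57.2900 * 0.97775124 * 0.38404719 = 9.3808


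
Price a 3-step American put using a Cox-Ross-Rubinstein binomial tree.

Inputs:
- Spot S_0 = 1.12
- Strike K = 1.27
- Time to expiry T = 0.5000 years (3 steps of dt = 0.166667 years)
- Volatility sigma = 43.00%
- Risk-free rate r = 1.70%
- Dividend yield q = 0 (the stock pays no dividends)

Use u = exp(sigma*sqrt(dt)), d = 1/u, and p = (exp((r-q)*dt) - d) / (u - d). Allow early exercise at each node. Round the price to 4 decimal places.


dt = T/N = 0.166667
u = exp(sigma*sqrt(dt)) = 1.191898; d = 1/u = 0.838998
p = (exp((r-q)*dt) - d) / (u - d) = 0.464266
Discount per step: exp(-r*dt) = 0.997171
Stock lattice S(k, i) with i counting down-moves:
  k=0: S(0,0) = 1.1200
  k=1: S(1,0) = 1.3349; S(1,1) = 0.9397
  k=2: S(2,0) = 1.5911; S(2,1) = 1.1200; S(2,2) = 0.7884
  k=3: S(3,0) = 1.8964; S(3,1) = 1.3349; S(3,2) = 0.9397; S(3,3) = 0.6615
Terminal payoffs V(N, i) = max(K - S_T, 0):
  V(3,0) = 0.000000; V(3,1) = 0.000000; V(3,2) = 0.330322; V(3,3) = 0.608544
Backward induction: V(k, i) = exp(-r*dt) * [p * V(k+1, i) + (1-p) * V(k+1, i+1)]; then take max(V_cont, immediate exercise) for American.
  V(2,0) = exp(-r*dt) * [p*0.000000 + (1-p)*0.000000] = 0.000000; exercise = 0.000000; V(2,0) = max -> 0.000000
  V(2,1) = exp(-r*dt) * [p*0.000000 + (1-p)*0.330322] = 0.176464; exercise = 0.150000; V(2,1) = max -> 0.176464
  V(2,2) = exp(-r*dt) * [p*0.330322 + (1-p)*0.608544] = 0.478019; exercise = 0.481612; V(2,2) = max -> 0.481612
  V(1,0) = exp(-r*dt) * [p*0.000000 + (1-p)*0.176464] = 0.094270; exercise = 0.000000; V(1,0) = max -> 0.094270
  V(1,1) = exp(-r*dt) * [p*0.176464 + (1-p)*0.481612] = 0.338980; exercise = 0.330322; V(1,1) = max -> 0.338980
  V(0,0) = exp(-r*dt) * [p*0.094270 + (1-p)*0.338980] = 0.224732; exercise = 0.150000; V(0,0) = max -> 0.224732

Answer: Price = V(0,0) = 0.2247


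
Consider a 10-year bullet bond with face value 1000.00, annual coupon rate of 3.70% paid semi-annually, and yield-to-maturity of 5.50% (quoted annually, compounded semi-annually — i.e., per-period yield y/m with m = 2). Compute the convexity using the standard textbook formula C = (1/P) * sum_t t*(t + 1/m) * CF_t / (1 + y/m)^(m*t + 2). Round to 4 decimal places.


Coupon per period c = face * coupon_rate / m = 18.500000
Periods per year m = 2; per-period yield y/m = 0.027500
Number of cashflows N = 20
Cashflows (t years, CF_t, discount factor 1/(1+y/m)^(m*t), PV):
  t = 0.5000: CF_t = 18.500000, DF = 0.973236, PV = 18.004866
  t = 1.0000: CF_t = 18.500000, DF = 0.947188, PV = 17.522984
  t = 1.5000: CF_t = 18.500000, DF = 0.921838, PV = 17.053999
  t = 2.0000: CF_t = 18.500000, DF = 0.897166, PV = 16.597566
  t = 2.5000: CF_t = 18.500000, DF = 0.873154, PV = 16.153349
  t = 3.0000: CF_t = 18.500000, DF = 0.849785, PV = 15.721021
  t = 3.5000: CF_t = 18.500000, DF = 0.827041, PV = 15.300264
  t = 4.0000: CF_t = 18.500000, DF = 0.804906, PV = 14.890768
  t = 4.5000: CF_t = 18.500000, DF = 0.783364, PV = 14.492231
  t = 5.0000: CF_t = 18.500000, DF = 0.762398, PV = 14.104361
  t = 5.5000: CF_t = 18.500000, DF = 0.741993, PV = 13.726872
  t = 6.0000: CF_t = 18.500000, DF = 0.722134, PV = 13.359486
  t = 6.5000: CF_t = 18.500000, DF = 0.702807, PV = 13.001933
  t = 7.0000: CF_t = 18.500000, DF = 0.683997, PV = 12.653950
  t = 7.5000: CF_t = 18.500000, DF = 0.665691, PV = 12.315279
  t = 8.0000: CF_t = 18.500000, DF = 0.647874, PV = 11.985673
  t = 8.5000: CF_t = 18.500000, DF = 0.630535, PV = 11.664889
  t = 9.0000: CF_t = 18.500000, DF = 0.613659, PV = 11.352690
  t = 9.5000: CF_t = 18.500000, DF = 0.597235, PV = 11.048847
  t = 10.0000: CF_t = 1018.500000, DF = 0.581251, PV = 592.003702
Price P = sum_t PV_t = 862.954731
Convexity numerator sum_t t*(t + 1/m) * CF_t / (1+y/m)^(m*t + 2):
  t = 0.5000: term = 8.527000
  t = 1.0000: term = 24.896349
  t = 1.5000: term = 48.460047
  t = 2.0000: term = 78.605105
  t = 2.5000: term = 114.751977
  t = 3.0000: term = 156.353059
  t = 3.5000: term = 202.891237
  t = 4.0000: term = 253.878503
  t = 4.5000: term = 308.854626
  t = 5.0000: term = 367.385876
  t = 5.5000: term = 429.063796
  t = 6.0000: term = 493.504035
  t = 6.5000: term = 560.345214
  t = 7.0000: term = 629.247854
  t = 7.5000: term = 699.893338
  t = 8.0000: term = 771.982919
  t = 8.5000: term = 845.236773
  t = 9.0000: term = 919.393083
  t = 9.5000: term = 994.207173
  t = 10.0000: term = 58877.594794
Convexity = (1/P) * sum = 66785.072757 / 862.954731 = 77.391166

Answer: Convexity = 77.3912


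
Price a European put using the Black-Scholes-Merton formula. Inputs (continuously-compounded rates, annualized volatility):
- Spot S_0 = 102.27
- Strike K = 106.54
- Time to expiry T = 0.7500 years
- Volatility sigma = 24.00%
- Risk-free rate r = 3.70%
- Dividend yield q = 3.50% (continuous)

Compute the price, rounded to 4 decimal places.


Answer: Price = 10.5633

Derivation:
d1 = (ln(S/K) + (r - q + 0.5*sigma^2) * T) / (sigma * sqrt(T)) = -0.08566014
d2 = d1 - sigma * sqrt(T) = -0.29350624
exp(-rT) = 0.97263149; exp(-qT) = 0.97409154
P = K * exp(-rT) * N(-d2) - S_0 * exp(-qT) * N(-d1)
N(-d1) = 0.53413171; N(-d2) = 0.61543239
P = 106.5400 * 0.97263149 * 0.61543239 - 102.2700 * 0.97409154 * 0.53413171 = 10.5633


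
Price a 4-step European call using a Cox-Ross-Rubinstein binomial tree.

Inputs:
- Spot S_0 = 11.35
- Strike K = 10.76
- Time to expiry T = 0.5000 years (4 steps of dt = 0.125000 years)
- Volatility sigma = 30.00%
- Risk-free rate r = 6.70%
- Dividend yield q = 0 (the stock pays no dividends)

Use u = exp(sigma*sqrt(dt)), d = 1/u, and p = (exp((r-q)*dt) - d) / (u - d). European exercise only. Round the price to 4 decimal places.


Answer: Price = V(0,0) = 1.4876

Derivation:
dt = T/N = 0.125000
u = exp(sigma*sqrt(dt)) = 1.111895; d = 1/u = 0.899365
p = (exp((r-q)*dt) - d) / (u - d) = 0.513080
Discount per step: exp(-r*dt) = 0.991660
Stock lattice S(k, i) with i counting down-moves:
  k=0: S(0,0) = 11.3500
  k=1: S(1,0) = 12.6200; S(1,1) = 10.2078
  k=2: S(2,0) = 14.0321; S(2,1) = 11.3500; S(2,2) = 9.1805
  k=3: S(3,0) = 15.6023; S(3,1) = 12.6200; S(3,2) = 10.2078; S(3,3) = 8.2567
  k=4: S(4,0) = 17.3481; S(4,1) = 14.0321; S(4,2) = 11.3500; S(4,3) = 9.1805; S(4,4) = 7.4257
Terminal payoffs V(N, i) = max(S_T - K, 0):
  V(4,0) = 6.588080; V(4,1) = 3.272131; V(4,2) = 0.590000; V(4,3) = 0.000000; V(4,4) = 0.000000
Backward induction: V(k, i) = exp(-r*dt) * [p * V(k+1, i) + (1-p) * V(k+1, i+1)].
  V(3,0) = exp(-r*dt) * [p*6.588080 + (1-p)*3.272131] = 4.931999
  V(3,1) = exp(-r*dt) * [p*3.272131 + (1-p)*0.590000] = 1.949750
  V(3,2) = exp(-r*dt) * [p*0.590000 + (1-p)*0.000000] = 0.300193
  V(3,3) = exp(-r*dt) * [p*0.000000 + (1-p)*0.000000] = 0.000000
  V(2,0) = exp(-r*dt) * [p*4.931999 + (1-p)*1.949750] = 3.450860
  V(2,1) = exp(-r*dt) * [p*1.949750 + (1-p)*0.300193] = 1.136985
  V(2,2) = exp(-r*dt) * [p*0.300193 + (1-p)*0.000000] = 0.152738
  V(1,0) = exp(-r*dt) * [p*3.450860 + (1-p)*1.136985] = 2.304804
  V(1,1) = exp(-r*dt) * [p*1.136985 + (1-p)*0.152738] = 0.652250
  V(0,0) = exp(-r*dt) * [p*2.304804 + (1-p)*0.652250] = 1.487631


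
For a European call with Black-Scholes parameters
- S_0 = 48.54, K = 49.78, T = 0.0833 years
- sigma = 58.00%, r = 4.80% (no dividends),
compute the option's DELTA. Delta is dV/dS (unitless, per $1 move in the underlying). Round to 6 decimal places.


Answer: Delta = 0.482809

Derivation:
d1 = -0.0431046538; d2 = -0.2105027422
phi(d1) = 0.3985718329; exp(-qT) = 1.0000000000; exp(-rT) = 0.9960095830
N(d1) = 0.4828090548
Delta = exp(-qT) * N(d1) = 1.0000000000 * 0.4828090548 = 0.482809


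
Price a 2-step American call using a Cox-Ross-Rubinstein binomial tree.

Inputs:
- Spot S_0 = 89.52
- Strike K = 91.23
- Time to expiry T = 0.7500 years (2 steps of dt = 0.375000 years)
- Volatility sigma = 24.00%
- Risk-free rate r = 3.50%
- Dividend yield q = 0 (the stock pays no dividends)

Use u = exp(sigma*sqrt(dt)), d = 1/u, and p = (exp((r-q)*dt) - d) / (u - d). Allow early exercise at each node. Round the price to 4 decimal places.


Answer: Price = V(0,0) = 7.2627

Derivation:
dt = T/N = 0.375000
u = exp(sigma*sqrt(dt)) = 1.158319; d = 1/u = 0.863320
p = (exp((r-q)*dt) - d) / (u - d) = 0.508109
Discount per step: exp(-r*dt) = 0.986961
Stock lattice S(k, i) with i counting down-moves:
  k=0: S(0,0) = 89.5200
  k=1: S(1,0) = 103.6927; S(1,1) = 77.2844
  k=2: S(2,0) = 120.1091; S(2,1) = 89.5200; S(2,2) = 66.7212
Terminal payoffs V(N, i) = max(S_T - K, 0):
  V(2,0) = 28.879140; V(2,1) = 0.000000; V(2,2) = 0.000000
Backward induction: V(k, i) = exp(-r*dt) * [p * V(k+1, i) + (1-p) * V(k+1, i+1)]; then take max(V_cont, immediate exercise) for American.
  V(1,0) = exp(-r*dt) * [p*28.879140 + (1-p)*0.000000] = 14.482409; exercise = 12.462672; V(1,0) = max -> 14.482409
  V(1,1) = exp(-r*dt) * [p*0.000000 + (1-p)*0.000000] = 0.000000; exercise = 0.000000; V(1,1) = max -> 0.000000
  V(0,0) = exp(-r*dt) * [p*14.482409 + (1-p)*0.000000] = 7.262687; exercise = 0.000000; V(0,0) = max -> 7.262687


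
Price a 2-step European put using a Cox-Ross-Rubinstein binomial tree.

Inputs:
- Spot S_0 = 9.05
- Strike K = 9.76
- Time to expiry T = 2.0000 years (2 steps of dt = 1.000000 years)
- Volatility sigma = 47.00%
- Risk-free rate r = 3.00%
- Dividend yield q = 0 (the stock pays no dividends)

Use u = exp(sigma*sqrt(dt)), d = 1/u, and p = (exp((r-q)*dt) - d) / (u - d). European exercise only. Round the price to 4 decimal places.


dt = T/N = 1.000000
u = exp(sigma*sqrt(dt)) = 1.599994; d = 1/u = 0.625002
p = (exp((r-q)*dt) - d) / (u - d) = 0.415852
Discount per step: exp(-r*dt) = 0.970446
Stock lattice S(k, i) with i counting down-moves:
  k=0: S(0,0) = 9.0500
  k=1: S(1,0) = 14.4799; S(1,1) = 5.6563
  k=2: S(2,0) = 23.1678; S(2,1) = 9.0500; S(2,2) = 3.5352
Terminal payoffs V(N, i) = max(K - S_T, 0):
  V(2,0) = 0.000000; V(2,1) = 0.710000; V(2,2) = 6.224818
Backward induction: V(k, i) = exp(-r*dt) * [p * V(k+1, i) + (1-p) * V(k+1, i+1)].
  V(1,0) = exp(-r*dt) * [p*0.000000 + (1-p)*0.710000] = 0.402488
  V(1,1) = exp(-r*dt) * [p*0.710000 + (1-p)*6.224818] = 3.815278
  V(0,0) = exp(-r*dt) * [p*0.402488 + (1-p)*3.815278] = 2.325248

Answer: Price = V(0,0) = 2.3252


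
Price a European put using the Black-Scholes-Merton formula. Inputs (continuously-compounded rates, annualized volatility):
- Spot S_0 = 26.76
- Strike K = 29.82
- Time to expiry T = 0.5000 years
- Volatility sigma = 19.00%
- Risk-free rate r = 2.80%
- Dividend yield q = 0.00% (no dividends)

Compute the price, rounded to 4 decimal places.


d1 = (ln(S/K) + (r - q + 0.5*sigma^2) * T) / (sigma * sqrt(T)) = -0.63450607
d2 = d1 - sigma * sqrt(T) = -0.76885636
exp(-rT) = 0.98609754; exp(-qT) = 1.00000000
P = K * exp(-rT) * N(-d2) - S_0 * exp(-qT) * N(-d1)
N(-d1) = 0.73712470; N(-d2) = 0.77901071
P = 29.8200 * 0.98609754 * 0.77901071 - 26.7600 * 1.00000000 * 0.73712470 = 3.1817

Answer: Price = 3.1817


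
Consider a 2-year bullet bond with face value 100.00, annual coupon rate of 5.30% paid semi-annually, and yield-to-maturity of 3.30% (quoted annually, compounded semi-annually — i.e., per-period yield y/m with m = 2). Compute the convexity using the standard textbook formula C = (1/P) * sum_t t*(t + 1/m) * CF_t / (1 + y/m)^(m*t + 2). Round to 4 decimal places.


Answer: Convexity = 4.5990

Derivation:
Coupon per period c = face * coupon_rate / m = 2.650000
Periods per year m = 2; per-period yield y/m = 0.016500
Number of cashflows N = 4
Cashflows (t years, CF_t, discount factor 1/(1+y/m)^(m*t), PV):
  t = 0.5000: CF_t = 2.650000, DF = 0.983768, PV = 2.606985
  t = 1.0000: CF_t = 2.650000, DF = 0.967799, PV = 2.564668
  t = 1.5000: CF_t = 2.650000, DF = 0.952090, PV = 2.523038
  t = 2.0000: CF_t = 102.650000, DF = 0.936635, PV = 96.145602
Price P = sum_t PV_t = 103.840292
Convexity numerator sum_t t*(t + 1/m) * CF_t / (1+y/m)^(m*t + 2):
  t = 0.5000: term = 1.261519
  t = 1.0000: term = 3.723125
  t = 1.5000: term = 7.325381
  t = 2.0000: term = 465.248156
Convexity = (1/P) * sum = 477.558180 / 103.840292 = 4.598968


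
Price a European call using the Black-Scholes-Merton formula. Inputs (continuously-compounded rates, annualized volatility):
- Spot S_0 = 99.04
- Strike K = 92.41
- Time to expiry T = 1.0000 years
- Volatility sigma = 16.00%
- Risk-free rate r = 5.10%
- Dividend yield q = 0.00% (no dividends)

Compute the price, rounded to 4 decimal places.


Answer: Price = 13.1722

Derivation:
d1 = (ln(S/K) + (r - q + 0.5*sigma^2) * T) / (sigma * sqrt(T)) = 0.83180382
d2 = d1 - sigma * sqrt(T) = 0.67180382
exp(-rT) = 0.95027867; exp(-qT) = 1.00000000
C = S_0 * exp(-qT) * N(d1) - K * exp(-rT) * N(d2)
N(d1) = 0.79724016; N(d2) = 0.74914570
C = 99.0400 * 1.00000000 * 0.79724016 - 92.4100 * 0.95027867 * 0.74914570 = 13.1722


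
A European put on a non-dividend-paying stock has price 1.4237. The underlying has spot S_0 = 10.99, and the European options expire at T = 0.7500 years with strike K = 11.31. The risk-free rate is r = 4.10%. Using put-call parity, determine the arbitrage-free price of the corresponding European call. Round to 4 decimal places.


Answer: Call price = 1.4462

Derivation:
Put-call parity: C - P = S_0 * exp(-qT) - K * exp(-rT).
S_0 * exp(-qT) = 10.9900 * 1.00000000 = 10.99000000
K * exp(-rT) = 11.3100 * 0.96971797 = 10.96751027
C = P + S*exp(-qT) - K*exp(-rT)
C = 1.4237 + 10.99000000 - 10.96751027 = 1.4462


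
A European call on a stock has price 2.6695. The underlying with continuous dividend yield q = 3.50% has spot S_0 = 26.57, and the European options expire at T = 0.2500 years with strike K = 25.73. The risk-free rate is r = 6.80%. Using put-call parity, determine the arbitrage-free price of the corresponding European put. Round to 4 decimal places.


Put-call parity: C - P = S_0 * exp(-qT) - K * exp(-rT).
S_0 * exp(-qT) = 26.5700 * 0.99128817 = 26.33852667
K * exp(-rT) = 25.7300 * 0.98314368 = 25.29628701
P = C - S*exp(-qT) + K*exp(-rT)
P = 2.6695 - 26.33852667 + 25.29628701 = 1.6273

Answer: Put price = 1.6273


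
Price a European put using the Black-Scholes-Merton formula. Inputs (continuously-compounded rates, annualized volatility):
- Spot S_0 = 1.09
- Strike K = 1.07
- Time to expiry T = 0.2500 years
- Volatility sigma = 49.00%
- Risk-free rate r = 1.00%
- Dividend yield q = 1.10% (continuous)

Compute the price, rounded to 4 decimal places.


Answer: Price = 0.0955

Derivation:
d1 = (ln(S/K) + (r - q + 0.5*sigma^2) * T) / (sigma * sqrt(T)) = 0.19706754
d2 = d1 - sigma * sqrt(T) = -0.04793246
exp(-rT) = 0.99750312; exp(-qT) = 0.99725378
P = K * exp(-rT) * N(-d2) - S_0 * exp(-qT) * N(-d1)
N(-d1) = 0.42188734; N(-d2) = 0.51911496
P = 1.0700 * 0.99750312 * 0.51911496 - 1.0900 * 0.99725378 * 0.42188734 = 0.0955


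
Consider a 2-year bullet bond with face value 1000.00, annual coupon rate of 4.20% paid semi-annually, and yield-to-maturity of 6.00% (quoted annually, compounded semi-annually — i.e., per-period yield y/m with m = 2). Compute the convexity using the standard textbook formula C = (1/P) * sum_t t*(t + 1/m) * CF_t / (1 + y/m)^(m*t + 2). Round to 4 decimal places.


Answer: Convexity = 4.5185

Derivation:
Coupon per period c = face * coupon_rate / m = 21.000000
Periods per year m = 2; per-period yield y/m = 0.030000
Number of cashflows N = 4
Cashflows (t years, CF_t, discount factor 1/(1+y/m)^(m*t), PV):
  t = 0.5000: CF_t = 21.000000, DF = 0.970874, PV = 20.388350
  t = 1.0000: CF_t = 21.000000, DF = 0.942596, PV = 19.794514
  t = 1.5000: CF_t = 21.000000, DF = 0.915142, PV = 19.217975
  t = 2.0000: CF_t = 1021.000000, DF = 0.888487, PV = 907.145276
Price P = sum_t PV_t = 966.546114
Convexity numerator sum_t t*(t + 1/m) * CF_t / (1+y/m)^(m*t + 2):
  t = 0.5000: term = 9.608987
  t = 1.0000: term = 27.987342
  t = 1.5000: term = 54.344353
  t = 2.0000: term = 4275.357130
Convexity = (1/P) * sum = 4367.297813 / 966.546114 = 4.518458
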